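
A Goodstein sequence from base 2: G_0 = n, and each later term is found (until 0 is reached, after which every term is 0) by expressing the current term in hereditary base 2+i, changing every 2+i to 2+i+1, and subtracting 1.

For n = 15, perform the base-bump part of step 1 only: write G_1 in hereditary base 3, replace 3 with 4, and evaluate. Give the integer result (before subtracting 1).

i=0: 15 = 2^(2 + 1) + 2^2 + 2 + 1 (b=2); 2→3: 3^(3 + 1) + 3^3 + 3 + 1 = 112; 112−1 = 111
i=1: 111 = 3^(3 + 1) + 3^3 + 3 (b=3); 3→4: 4^(4 + 1) + 4^4 + 4 = 1284; 1284−1 = 1283

1284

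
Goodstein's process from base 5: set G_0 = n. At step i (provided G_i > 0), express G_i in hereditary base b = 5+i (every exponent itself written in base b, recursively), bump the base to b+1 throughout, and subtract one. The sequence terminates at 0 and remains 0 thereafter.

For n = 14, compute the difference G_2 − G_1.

[0] 14 ≡ 2·5 + 4 (base 5). Lift 6: 16. −1: 15.
[1] 15 ≡ 2·6 + 3 (base 6). Lift 7: 17. −1: 16.

1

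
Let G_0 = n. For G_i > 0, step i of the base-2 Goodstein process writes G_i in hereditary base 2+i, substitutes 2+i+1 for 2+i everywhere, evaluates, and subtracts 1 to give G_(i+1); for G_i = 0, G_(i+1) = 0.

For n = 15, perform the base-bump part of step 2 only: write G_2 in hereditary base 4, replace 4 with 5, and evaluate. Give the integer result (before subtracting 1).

G_0 = 15. HB_2(15) = 2^(2 + 1) + 2^2 + 2 + 1. Bump = 112. G_1 = 111.
G_1 = 111. HB_3(111) = 3^(3 + 1) + 3^3 + 3. Bump = 1284. G_2 = 1283.
G_2 = 1283. HB_4(1283) = 4^(4 + 1) + 4^4 + 3. Bump = 18753. G_3 = 18752.

18753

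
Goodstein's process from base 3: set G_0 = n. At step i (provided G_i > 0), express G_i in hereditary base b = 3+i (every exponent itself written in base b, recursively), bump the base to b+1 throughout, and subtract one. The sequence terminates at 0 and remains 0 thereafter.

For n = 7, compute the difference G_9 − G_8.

(0) 7|_3 = 2·3 + 1 ↦ 2·4 + 1|_4 = 9 ⇒ 8
(1) 8|_4 = 2·4 ↦ 2·5|_5 = 10 ⇒ 9
(2) 9|_5 = 5 + 4 ↦ 6 + 4|_6 = 10 ⇒ 9
(3) 9|_6 = 6 + 3 ↦ 7 + 3|_7 = 10 ⇒ 9
(4) 9|_7 = 7 + 2 ↦ 8 + 2|_8 = 10 ⇒ 9
(5) 9|_8 = 8 + 1 ↦ 9 + 1|_9 = 10 ⇒ 9
(6) 9|_9 = 9 ↦ 10|_10 = 10 ⇒ 9
(7) 9|_10 = 9 ↦ 9|_11 = 9 ⇒ 8
(8) 8|_11 = 8 ↦ 8|_12 = 8 ⇒ 7

-1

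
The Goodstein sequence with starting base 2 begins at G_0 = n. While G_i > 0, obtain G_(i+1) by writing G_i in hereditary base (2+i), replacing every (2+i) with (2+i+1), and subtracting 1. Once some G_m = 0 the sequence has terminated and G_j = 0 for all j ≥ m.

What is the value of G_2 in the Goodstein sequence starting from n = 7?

step 0: 7 = 2^2 + 2 + 1; sub 3 for 2: 3^3 + 3 + 1; = 31; G_1 = 31−1 = 30
step 1: 30 = 3^3 + 3; sub 4 for 3: 4^4 + 4; = 260; G_2 = 260−1 = 259
step 2: 259 = 4^4 + 3; sub 5 for 4: 5^5 + 3; = 3128; G_3 = 3128−1 = 3127

259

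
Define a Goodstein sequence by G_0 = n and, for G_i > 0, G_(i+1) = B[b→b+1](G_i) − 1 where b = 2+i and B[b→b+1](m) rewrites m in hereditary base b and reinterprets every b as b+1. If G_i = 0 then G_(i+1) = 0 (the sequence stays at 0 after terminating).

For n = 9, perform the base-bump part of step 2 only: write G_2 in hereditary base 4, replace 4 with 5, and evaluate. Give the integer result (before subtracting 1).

9843

i=0: 9 = 2^(2 + 1) + 1 (b=2); 2→3: 3^(3 + 1) + 1 = 82; 82−1 = 81
i=1: 81 = 3^(3 + 1) (b=3); 3→4: 4^(4 + 1) = 1024; 1024−1 = 1023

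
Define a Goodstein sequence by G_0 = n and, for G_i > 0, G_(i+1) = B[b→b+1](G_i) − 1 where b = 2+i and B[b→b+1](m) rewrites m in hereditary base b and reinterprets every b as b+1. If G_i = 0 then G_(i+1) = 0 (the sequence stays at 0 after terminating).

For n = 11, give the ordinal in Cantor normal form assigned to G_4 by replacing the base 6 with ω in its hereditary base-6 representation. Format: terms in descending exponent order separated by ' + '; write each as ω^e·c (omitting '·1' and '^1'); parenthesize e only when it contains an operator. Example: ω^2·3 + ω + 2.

ω^(ω + 1) + 1

i=0: 11 = 2^(2 + 1) + 2 + 1 (b=2); 2→3: 3^(3 + 1) + 3 + 1 = 85; 85−1 = 84
i=1: 84 = 3^(3 + 1) + 3 (b=3); 3→4: 4^(4 + 1) + 4 = 1028; 1028−1 = 1027
i=2: 1027 = 4^(4 + 1) + 3 (b=4); 4→5: 5^(5 + 1) + 3 = 15628; 15628−1 = 15627
i=3: 15627 = 5^(5 + 1) + 2 (b=5); 5→6: 6^(6 + 1) + 2 = 279938; 279938−1 = 279937
i=4: 279937 = 6^(6 + 1) + 1 (b=6); 6→7: 7^(7 + 1) + 1 = 5764802; 5764802−1 = 5764801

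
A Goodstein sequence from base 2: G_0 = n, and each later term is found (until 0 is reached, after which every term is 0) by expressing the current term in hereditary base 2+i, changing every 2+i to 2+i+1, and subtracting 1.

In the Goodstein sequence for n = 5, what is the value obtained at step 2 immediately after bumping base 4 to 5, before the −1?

468

[0] 5 ≡ 2^2 + 1 (base 2). Lift 3: 28. −1: 27.
[1] 27 ≡ 3^3 (base 3). Lift 4: 256. −1: 255.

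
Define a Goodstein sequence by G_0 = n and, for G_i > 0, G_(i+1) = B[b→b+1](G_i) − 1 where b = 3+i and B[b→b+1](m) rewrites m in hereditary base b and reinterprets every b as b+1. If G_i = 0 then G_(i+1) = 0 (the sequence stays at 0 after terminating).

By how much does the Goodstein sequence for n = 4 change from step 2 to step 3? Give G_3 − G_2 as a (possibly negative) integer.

-1

G_0 = 4. HB_3(4) = 3 + 1. Bump = 5. G_1 = 4.
G_1 = 4. HB_4(4) = 4. Bump = 5. G_2 = 4.
G_2 = 4. HB_5(4) = 4. Bump = 4. G_3 = 3.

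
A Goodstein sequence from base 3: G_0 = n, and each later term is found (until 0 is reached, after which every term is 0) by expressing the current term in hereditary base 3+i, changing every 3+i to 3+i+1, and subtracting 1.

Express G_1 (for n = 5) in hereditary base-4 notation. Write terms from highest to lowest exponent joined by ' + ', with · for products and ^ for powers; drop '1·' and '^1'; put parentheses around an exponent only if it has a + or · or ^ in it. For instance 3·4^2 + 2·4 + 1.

G_0 = 5. HB_3(5) = 3 + 2. Bump = 6. G_1 = 5.
G_1 = 5. HB_4(5) = 4 + 1. Bump = 6. G_2 = 5.

4 + 1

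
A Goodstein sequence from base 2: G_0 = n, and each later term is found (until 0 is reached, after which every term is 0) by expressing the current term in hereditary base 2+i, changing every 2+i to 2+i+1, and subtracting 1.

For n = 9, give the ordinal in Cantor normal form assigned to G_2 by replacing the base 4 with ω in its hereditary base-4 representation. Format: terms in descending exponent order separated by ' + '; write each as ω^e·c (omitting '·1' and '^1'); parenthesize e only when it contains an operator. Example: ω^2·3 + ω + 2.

[0] 9 ≡ 2^(2 + 1) + 1 (base 2). Lift 3: 82. −1: 81.
[1] 81 ≡ 3^(3 + 1) (base 3). Lift 4: 1024. −1: 1023.
[2] 1023 ≡ 3·4^4 + 3·4^3 + 3·4^2 + 3·4 + 3 (base 4). Lift 5: 9843. −1: 9842.

ω^ω·3 + ω^3·3 + ω^2·3 + ω·3 + 3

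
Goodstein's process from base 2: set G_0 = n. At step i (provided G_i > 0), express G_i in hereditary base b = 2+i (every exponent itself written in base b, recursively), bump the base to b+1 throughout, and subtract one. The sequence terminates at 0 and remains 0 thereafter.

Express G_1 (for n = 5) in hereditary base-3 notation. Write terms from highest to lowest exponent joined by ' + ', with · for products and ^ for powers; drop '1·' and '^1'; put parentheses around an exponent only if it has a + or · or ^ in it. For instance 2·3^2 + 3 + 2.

G_0 = 5. HB_2(5) = 2^2 + 1. Bump = 28. G_1 = 27.
G_1 = 27. HB_3(27) = 3^3. Bump = 256. G_2 = 255.

3^3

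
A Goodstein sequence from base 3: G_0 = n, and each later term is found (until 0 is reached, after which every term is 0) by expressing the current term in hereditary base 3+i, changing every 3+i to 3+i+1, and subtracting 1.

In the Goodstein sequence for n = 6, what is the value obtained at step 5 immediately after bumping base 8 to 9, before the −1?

7

G_0 = 6. HB_3(6) = 2·3. Bump = 8. G_1 = 7.
G_1 = 7. HB_4(7) = 4 + 3. Bump = 8. G_2 = 7.
G_2 = 7. HB_5(7) = 5 + 2. Bump = 8. G_3 = 7.
G_3 = 7. HB_6(7) = 6 + 1. Bump = 8. G_4 = 7.
G_4 = 7. HB_7(7) = 7. Bump = 8. G_5 = 7.
G_5 = 7. HB_8(7) = 7. Bump = 7. G_6 = 6.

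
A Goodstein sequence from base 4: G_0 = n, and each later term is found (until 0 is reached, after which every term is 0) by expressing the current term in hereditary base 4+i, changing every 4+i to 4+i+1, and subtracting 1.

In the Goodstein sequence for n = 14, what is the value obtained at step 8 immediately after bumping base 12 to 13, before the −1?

27

G_0=14  [base 4] 3·4 + 2  →[4↦5]→  3·5 + 2 = 17  −1 ⇒ G_1=16
G_1=16  [base 5] 3·5 + 1  →[5↦6]→  3·6 + 1 = 19  −1 ⇒ G_2=18
G_2=18  [base 6] 3·6  →[6↦7]→  3·7 = 21  −1 ⇒ G_3=20
G_3=20  [base 7] 2·7 + 6  →[7↦8]→  2·8 + 6 = 22  −1 ⇒ G_4=21
G_4=21  [base 8] 2·8 + 5  →[8↦9]→  2·9 + 5 = 23  −1 ⇒ G_5=22
G_5=22  [base 9] 2·9 + 4  →[9↦10]→  2·10 + 4 = 24  −1 ⇒ G_6=23
G_6=23  [base 10] 2·10 + 3  →[10↦11]→  2·11 + 3 = 25  −1 ⇒ G_7=24
G_7=24  [base 11] 2·11 + 2  →[11↦12]→  2·12 + 2 = 26  −1 ⇒ G_8=25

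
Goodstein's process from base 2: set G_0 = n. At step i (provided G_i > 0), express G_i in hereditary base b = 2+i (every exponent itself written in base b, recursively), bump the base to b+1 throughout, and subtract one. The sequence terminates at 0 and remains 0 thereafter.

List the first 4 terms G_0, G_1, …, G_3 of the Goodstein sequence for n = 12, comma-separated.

12, 107, 1065, 15685

G_0 = 12. HB_2(12) = 2^(2 + 1) + 2^2. Bump = 108. G_1 = 107.
G_1 = 107. HB_3(107) = 3^(3 + 1) + 2·3^2 + 2·3 + 2. Bump = 1066. G_2 = 1065.
G_2 = 1065. HB_4(1065) = 4^(4 + 1) + 2·4^2 + 2·4 + 1. Bump = 15686. G_3 = 15685.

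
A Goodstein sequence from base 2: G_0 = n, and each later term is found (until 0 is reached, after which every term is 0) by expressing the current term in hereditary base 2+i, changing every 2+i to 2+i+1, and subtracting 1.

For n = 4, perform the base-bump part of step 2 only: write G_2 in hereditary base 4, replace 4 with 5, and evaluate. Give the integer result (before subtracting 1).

4 —HB2→ 2^2 —bump→ 3^3 = 27 —(−1)→ 26
26 —HB3→ 2·3^2 + 2·3 + 2 —bump→ 2·4^2 + 2·4 + 2 = 42 —(−1)→ 41
41 —HB4→ 2·4^2 + 2·4 + 1 —bump→ 2·5^2 + 2·5 + 1 = 61 —(−1)→ 60

61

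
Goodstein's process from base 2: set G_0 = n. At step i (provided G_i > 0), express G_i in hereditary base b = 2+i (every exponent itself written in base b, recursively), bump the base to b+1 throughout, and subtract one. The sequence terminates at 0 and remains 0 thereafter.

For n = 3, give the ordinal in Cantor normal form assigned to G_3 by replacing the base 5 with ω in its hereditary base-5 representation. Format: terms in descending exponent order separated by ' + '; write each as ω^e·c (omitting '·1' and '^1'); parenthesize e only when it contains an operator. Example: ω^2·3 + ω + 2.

3 —HB2→ 2 + 1 —bump→ 3 + 1 = 4 —(−1)→ 3
3 —HB3→ 3 —bump→ 4 = 4 —(−1)→ 3
3 —HB4→ 3 —bump→ 3 = 3 —(−1)→ 2
2 —HB5→ 2 —bump→ 2 = 2 —(−1)→ 1

2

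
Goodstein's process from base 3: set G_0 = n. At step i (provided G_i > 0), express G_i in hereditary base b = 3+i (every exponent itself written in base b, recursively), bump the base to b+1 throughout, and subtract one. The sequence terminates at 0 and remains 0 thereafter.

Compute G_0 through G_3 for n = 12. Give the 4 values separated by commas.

G_0=12  [base 3] 3^2 + 3  →[3↦4]→  4^2 + 4 = 20  −1 ⇒ G_1=19
G_1=19  [base 4] 4^2 + 3  →[4↦5]→  5^2 + 3 = 28  −1 ⇒ G_2=27
G_2=27  [base 5] 5^2 + 2  →[5↦6]→  6^2 + 2 = 38  −1 ⇒ G_3=37

12, 19, 27, 37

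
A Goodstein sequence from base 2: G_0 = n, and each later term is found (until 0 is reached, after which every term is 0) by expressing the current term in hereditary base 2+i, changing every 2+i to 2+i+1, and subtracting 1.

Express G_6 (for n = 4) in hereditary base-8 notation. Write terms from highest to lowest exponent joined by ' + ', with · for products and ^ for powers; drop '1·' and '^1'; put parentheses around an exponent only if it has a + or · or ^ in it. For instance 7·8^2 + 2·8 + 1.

2·8^2 + 8 + 3

[0] 4 ≡ 2^2 (base 2). Lift 3: 27. −1: 26.
[1] 26 ≡ 2·3^2 + 2·3 + 2 (base 3). Lift 4: 42. −1: 41.
[2] 41 ≡ 2·4^2 + 2·4 + 1 (base 4). Lift 5: 61. −1: 60.
[3] 60 ≡ 2·5^2 + 2·5 (base 5). Lift 6: 84. −1: 83.
[4] 83 ≡ 2·6^2 + 6 + 5 (base 6). Lift 7: 110. −1: 109.
[5] 109 ≡ 2·7^2 + 7 + 4 (base 7). Lift 8: 140. −1: 139.
[6] 139 ≡ 2·8^2 + 8 + 3 (base 8). Lift 9: 174. −1: 173.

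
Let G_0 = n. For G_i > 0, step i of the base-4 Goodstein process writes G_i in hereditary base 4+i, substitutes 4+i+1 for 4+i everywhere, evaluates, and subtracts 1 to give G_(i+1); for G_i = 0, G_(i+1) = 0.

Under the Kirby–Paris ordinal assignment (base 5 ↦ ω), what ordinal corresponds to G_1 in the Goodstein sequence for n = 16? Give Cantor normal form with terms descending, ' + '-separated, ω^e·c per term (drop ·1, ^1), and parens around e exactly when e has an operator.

ω·4 + 4

G_0=16  [base 4] 4^2  →[4↦5]→  5^2 = 25  −1 ⇒ G_1=24
G_1=24  [base 5] 4·5 + 4  →[5↦6]→  4·6 + 4 = 28  −1 ⇒ G_2=27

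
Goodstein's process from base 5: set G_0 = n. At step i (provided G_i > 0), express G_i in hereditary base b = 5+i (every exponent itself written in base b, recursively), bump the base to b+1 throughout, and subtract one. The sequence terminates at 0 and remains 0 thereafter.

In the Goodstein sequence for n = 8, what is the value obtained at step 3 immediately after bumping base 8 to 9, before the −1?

8 —HB5→ 5 + 3 —bump→ 6 + 3 = 9 —(−1)→ 8
8 —HB6→ 6 + 2 —bump→ 7 + 2 = 9 —(−1)→ 8
8 —HB7→ 7 + 1 —bump→ 8 + 1 = 9 —(−1)→ 8
8 —HB8→ 8 —bump→ 9 = 9 —(−1)→ 8

9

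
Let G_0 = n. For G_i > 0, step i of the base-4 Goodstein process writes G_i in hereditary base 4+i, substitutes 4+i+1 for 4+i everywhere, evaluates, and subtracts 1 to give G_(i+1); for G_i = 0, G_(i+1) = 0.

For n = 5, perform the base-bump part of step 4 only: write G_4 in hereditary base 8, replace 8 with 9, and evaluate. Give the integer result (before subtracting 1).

base 4: 5 = 4 + 1; at 5: 5 + 1 = 6; next = 5
base 5: 5 = 5; at 6: 6 = 6; next = 5
base 6: 5 = 5; at 7: 5 = 5; next = 4
base 7: 4 = 4; at 8: 4 = 4; next = 3

3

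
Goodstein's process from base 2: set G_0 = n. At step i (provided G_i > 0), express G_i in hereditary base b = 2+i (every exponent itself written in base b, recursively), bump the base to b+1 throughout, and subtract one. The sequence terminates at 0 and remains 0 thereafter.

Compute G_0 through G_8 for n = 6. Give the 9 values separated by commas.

G_0 = 6. HB_2(6) = 2^2 + 2. Bump = 30. G_1 = 29.
G_1 = 29. HB_3(29) = 3^3 + 2. Bump = 258. G_2 = 257.
G_2 = 257. HB_4(257) = 4^4 + 1. Bump = 3126. G_3 = 3125.
G_3 = 3125. HB_5(3125) = 5^5. Bump = 46656. G_4 = 46655.
G_4 = 46655. HB_6(46655) = 5·6^5 + 5·6^4 + 5·6^3 + 5·6^2 + 5·6 + 5. Bump = 98040. G_5 = 98039.
G_5 = 98039. HB_7(98039) = 5·7^5 + 5·7^4 + 5·7^3 + 5·7^2 + 5·7 + 4. Bump = 187244. G_6 = 187243.
G_6 = 187243. HB_8(187243) = 5·8^5 + 5·8^4 + 5·8^3 + 5·8^2 + 5·8 + 3. Bump = 332148. G_7 = 332147.
G_7 = 332147. HB_9(332147) = 5·9^5 + 5·9^4 + 5·9^3 + 5·9^2 + 5·9 + 2. Bump = 555552. G_8 = 555551.

6, 29, 257, 3125, 46655, 98039, 187243, 332147, 555551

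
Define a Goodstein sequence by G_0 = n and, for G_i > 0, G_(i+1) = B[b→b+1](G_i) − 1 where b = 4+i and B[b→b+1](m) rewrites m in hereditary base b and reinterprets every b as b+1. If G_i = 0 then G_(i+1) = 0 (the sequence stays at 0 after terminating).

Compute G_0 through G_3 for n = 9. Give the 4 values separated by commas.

step 0: 9 = 2·4 + 1; sub 5 for 4: 2·5 + 1; = 11; G_1 = 11−1 = 10
step 1: 10 = 2·5; sub 6 for 5: 2·6; = 12; G_2 = 12−1 = 11
step 2: 11 = 6 + 5; sub 7 for 6: 7 + 5; = 12; G_3 = 12−1 = 11

9, 10, 11, 11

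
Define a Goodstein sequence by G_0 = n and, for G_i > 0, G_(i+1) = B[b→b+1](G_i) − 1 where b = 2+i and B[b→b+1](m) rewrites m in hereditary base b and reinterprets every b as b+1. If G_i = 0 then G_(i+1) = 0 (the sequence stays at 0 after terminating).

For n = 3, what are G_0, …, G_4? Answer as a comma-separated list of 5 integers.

3, 3, 3, 2, 1

G_0 = 3. HB_2(3) = 2 + 1. Bump = 4. G_1 = 3.
G_1 = 3. HB_3(3) = 3. Bump = 4. G_2 = 3.
G_2 = 3. HB_4(3) = 3. Bump = 3. G_3 = 2.
G_3 = 2. HB_5(2) = 2. Bump = 2. G_4 = 1.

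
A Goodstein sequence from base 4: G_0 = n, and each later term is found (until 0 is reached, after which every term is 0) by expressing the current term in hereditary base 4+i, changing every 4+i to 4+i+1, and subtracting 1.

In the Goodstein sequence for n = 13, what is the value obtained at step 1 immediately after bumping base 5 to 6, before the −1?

18

step 0: 13 = 3·4 + 1; sub 5 for 4: 3·5 + 1; = 16; G_1 = 16−1 = 15
step 1: 15 = 3·5; sub 6 for 5: 3·6; = 18; G_2 = 18−1 = 17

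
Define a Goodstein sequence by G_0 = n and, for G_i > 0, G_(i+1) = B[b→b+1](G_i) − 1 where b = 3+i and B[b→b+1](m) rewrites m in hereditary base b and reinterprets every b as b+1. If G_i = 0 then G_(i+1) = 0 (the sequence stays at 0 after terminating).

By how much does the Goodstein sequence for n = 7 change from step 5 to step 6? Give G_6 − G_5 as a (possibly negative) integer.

G_0=7  [base 3] 2·3 + 1  →[3↦4]→  2·4 + 1 = 9  −1 ⇒ G_1=8
G_1=8  [base 4] 2·4  →[4↦5]→  2·5 = 10  −1 ⇒ G_2=9
G_2=9  [base 5] 5 + 4  →[5↦6]→  6 + 4 = 10  −1 ⇒ G_3=9
G_3=9  [base 6] 6 + 3  →[6↦7]→  7 + 3 = 10  −1 ⇒ G_4=9
G_4=9  [base 7] 7 + 2  →[7↦8]→  8 + 2 = 10  −1 ⇒ G_5=9
G_5=9  [base 8] 8 + 1  →[8↦9]→  9 + 1 = 10  −1 ⇒ G_6=9

0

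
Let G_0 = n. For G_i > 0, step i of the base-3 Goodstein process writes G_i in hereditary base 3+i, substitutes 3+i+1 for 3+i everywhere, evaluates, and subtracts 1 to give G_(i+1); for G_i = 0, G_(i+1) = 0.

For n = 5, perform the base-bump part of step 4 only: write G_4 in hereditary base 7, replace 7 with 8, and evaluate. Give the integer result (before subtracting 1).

4

G_0=5  [base 3] 3 + 2  →[3↦4]→  4 + 2 = 6  −1 ⇒ G_1=5
G_1=5  [base 4] 4 + 1  →[4↦5]→  5 + 1 = 6  −1 ⇒ G_2=5
G_2=5  [base 5] 5  →[5↦6]→  6 = 6  −1 ⇒ G_3=5
G_3=5  [base 6] 5  →[6↦7]→  5 = 5  −1 ⇒ G_4=4
G_4=4  [base 7] 4  →[7↦8]→  4 = 4  −1 ⇒ G_5=3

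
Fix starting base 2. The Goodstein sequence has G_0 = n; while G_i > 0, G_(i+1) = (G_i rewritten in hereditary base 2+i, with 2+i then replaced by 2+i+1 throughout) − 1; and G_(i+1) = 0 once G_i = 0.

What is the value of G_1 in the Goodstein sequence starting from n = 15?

15 —HB2→ 2^(2 + 1) + 2^2 + 2 + 1 —bump→ 3^(3 + 1) + 3^3 + 3 + 1 = 112 —(−1)→ 111
111 —HB3→ 3^(3 + 1) + 3^3 + 3 —bump→ 4^(4 + 1) + 4^4 + 4 = 1284 —(−1)→ 1283

111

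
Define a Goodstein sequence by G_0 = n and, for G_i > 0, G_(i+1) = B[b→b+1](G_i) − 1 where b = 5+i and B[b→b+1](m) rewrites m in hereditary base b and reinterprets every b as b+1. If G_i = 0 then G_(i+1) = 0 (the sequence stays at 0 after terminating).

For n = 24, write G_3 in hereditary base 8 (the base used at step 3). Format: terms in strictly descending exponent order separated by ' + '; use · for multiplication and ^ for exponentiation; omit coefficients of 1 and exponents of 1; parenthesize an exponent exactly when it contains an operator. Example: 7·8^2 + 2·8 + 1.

4·8 + 1

(0) 24|_5 = 4·5 + 4 ↦ 4·6 + 4|_6 = 28 ⇒ 27
(1) 27|_6 = 4·6 + 3 ↦ 4·7 + 3|_7 = 31 ⇒ 30
(2) 30|_7 = 4·7 + 2 ↦ 4·8 + 2|_8 = 34 ⇒ 33
(3) 33|_8 = 4·8 + 1 ↦ 4·9 + 1|_9 = 37 ⇒ 36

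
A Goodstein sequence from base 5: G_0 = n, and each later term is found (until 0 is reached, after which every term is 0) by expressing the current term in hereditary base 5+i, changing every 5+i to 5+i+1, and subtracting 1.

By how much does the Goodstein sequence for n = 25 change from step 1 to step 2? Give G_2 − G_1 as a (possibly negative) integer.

4

(0) 25|_5 = 5^2 ↦ 6^2|_6 = 36 ⇒ 35
(1) 35|_6 = 5·6 + 5 ↦ 5·7 + 5|_7 = 40 ⇒ 39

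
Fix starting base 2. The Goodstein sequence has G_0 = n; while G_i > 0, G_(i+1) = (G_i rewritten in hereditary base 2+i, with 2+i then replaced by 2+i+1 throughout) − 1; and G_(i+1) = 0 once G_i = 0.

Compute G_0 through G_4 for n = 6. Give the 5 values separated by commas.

G_0 = 6. HB_2(6) = 2^2 + 2. Bump = 30. G_1 = 29.
G_1 = 29. HB_3(29) = 3^3 + 2. Bump = 258. G_2 = 257.
G_2 = 257. HB_4(257) = 4^4 + 1. Bump = 3126. G_3 = 3125.
G_3 = 3125. HB_5(3125) = 5^5. Bump = 46656. G_4 = 46655.

6, 29, 257, 3125, 46655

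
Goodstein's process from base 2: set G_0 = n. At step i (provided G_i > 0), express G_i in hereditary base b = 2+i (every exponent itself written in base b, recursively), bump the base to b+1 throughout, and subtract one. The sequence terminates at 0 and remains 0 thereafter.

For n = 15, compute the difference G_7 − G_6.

G_0 = 15. HB_2(15) = 2^(2 + 1) + 2^2 + 2 + 1. Bump = 112. G_1 = 111.
G_1 = 111. HB_3(111) = 3^(3 + 1) + 3^3 + 3. Bump = 1284. G_2 = 1283.
G_2 = 1283. HB_4(1283) = 4^(4 + 1) + 4^4 + 3. Bump = 18753. G_3 = 18752.
G_3 = 18752. HB_5(18752) = 5^(5 + 1) + 5^5 + 2. Bump = 326594. G_4 = 326593.
G_4 = 326593. HB_6(326593) = 6^(6 + 1) + 6^6 + 1. Bump = 6588345. G_5 = 6588344.
G_5 = 6588344. HB_7(6588344) = 7^(7 + 1) + 7^7. Bump = 150994944. G_6 = 150994943.
G_6 = 150994943. HB_8(150994943) = 8^(8 + 1) + 7·8^7 + 7·8^6 + 7·8^5 + 7·8^4 + 7·8^3 + 7·8^2 + 7·8 + 7. Bump = 3524450281. G_7 = 3524450280.

3373455337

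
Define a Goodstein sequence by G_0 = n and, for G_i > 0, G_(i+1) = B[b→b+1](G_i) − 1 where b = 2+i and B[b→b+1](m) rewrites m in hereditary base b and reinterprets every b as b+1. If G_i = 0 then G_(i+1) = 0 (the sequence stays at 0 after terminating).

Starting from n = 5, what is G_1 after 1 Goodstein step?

27

i=0: 5 = 2^2 + 1 (b=2); 2→3: 3^3 + 1 = 28; 28−1 = 27
i=1: 27 = 3^3 (b=3); 3→4: 4^4 = 256; 256−1 = 255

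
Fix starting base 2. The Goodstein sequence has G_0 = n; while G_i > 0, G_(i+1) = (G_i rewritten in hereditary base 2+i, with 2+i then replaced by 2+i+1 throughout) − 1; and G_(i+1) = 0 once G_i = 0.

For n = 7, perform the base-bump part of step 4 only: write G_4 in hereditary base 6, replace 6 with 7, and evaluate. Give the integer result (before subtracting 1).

7 —HB2→ 2^2 + 2 + 1 —bump→ 3^3 + 3 + 1 = 31 —(−1)→ 30
30 —HB3→ 3^3 + 3 —bump→ 4^4 + 4 = 260 —(−1)→ 259
259 —HB4→ 4^4 + 3 —bump→ 5^5 + 3 = 3128 —(−1)→ 3127
3127 —HB5→ 5^5 + 2 —bump→ 6^6 + 2 = 46658 —(−1)→ 46657
46657 —HB6→ 6^6 + 1 —bump→ 7^7 + 1 = 823544 —(−1)→ 823543

823544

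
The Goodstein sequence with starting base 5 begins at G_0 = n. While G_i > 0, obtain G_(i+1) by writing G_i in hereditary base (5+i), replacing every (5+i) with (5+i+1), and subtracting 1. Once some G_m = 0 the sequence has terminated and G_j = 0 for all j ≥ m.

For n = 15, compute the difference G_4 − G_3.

G_0 = 15. HB_5(15) = 3·5. Bump = 18. G_1 = 17.
G_1 = 17. HB_6(17) = 2·6 + 5. Bump = 19. G_2 = 18.
G_2 = 18. HB_7(18) = 2·7 + 4. Bump = 20. G_3 = 19.
G_3 = 19. HB_8(19) = 2·8 + 3. Bump = 21. G_4 = 20.

1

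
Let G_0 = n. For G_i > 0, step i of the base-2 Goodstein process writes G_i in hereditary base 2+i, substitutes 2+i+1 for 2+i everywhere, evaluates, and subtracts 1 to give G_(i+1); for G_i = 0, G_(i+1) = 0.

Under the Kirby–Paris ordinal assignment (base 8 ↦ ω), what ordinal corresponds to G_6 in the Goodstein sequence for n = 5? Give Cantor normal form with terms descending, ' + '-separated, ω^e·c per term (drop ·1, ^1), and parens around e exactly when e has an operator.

(0) 5|_2 = 2^2 + 1 ↦ 3^3 + 1|_3 = 28 ⇒ 27
(1) 27|_3 = 3^3 ↦ 4^4|_4 = 256 ⇒ 255
(2) 255|_4 = 3·4^3 + 3·4^2 + 3·4 + 3 ↦ 3·5^3 + 3·5^2 + 3·5 + 3|_5 = 468 ⇒ 467
(3) 467|_5 = 3·5^3 + 3·5^2 + 3·5 + 2 ↦ 3·6^3 + 3·6^2 + 3·6 + 2|_6 = 776 ⇒ 775
(4) 775|_6 = 3·6^3 + 3·6^2 + 3·6 + 1 ↦ 3·7^3 + 3·7^2 + 3·7 + 1|_7 = 1198 ⇒ 1197
(5) 1197|_7 = 3·7^3 + 3·7^2 + 3·7 ↦ 3·8^3 + 3·8^2 + 3·8|_8 = 1752 ⇒ 1751
(6) 1751|_8 = 3·8^3 + 3·8^2 + 2·8 + 7 ↦ 3·9^3 + 3·9^2 + 2·9 + 7|_9 = 2455 ⇒ 2454

ω^3·3 + ω^2·3 + ω·2 + 7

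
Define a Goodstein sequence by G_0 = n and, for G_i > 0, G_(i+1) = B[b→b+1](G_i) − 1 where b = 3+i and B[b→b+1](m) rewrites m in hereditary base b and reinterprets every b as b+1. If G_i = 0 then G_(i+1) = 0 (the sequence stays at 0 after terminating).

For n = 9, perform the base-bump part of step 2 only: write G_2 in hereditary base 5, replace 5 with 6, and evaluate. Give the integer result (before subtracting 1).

20

i=0: 9 = 3^2 (b=3); 3→4: 4^2 = 16; 16−1 = 15
i=1: 15 = 3·4 + 3 (b=4); 4→5: 3·5 + 3 = 18; 18−1 = 17
i=2: 17 = 3·5 + 2 (b=5); 5→6: 3·6 + 2 = 20; 20−1 = 19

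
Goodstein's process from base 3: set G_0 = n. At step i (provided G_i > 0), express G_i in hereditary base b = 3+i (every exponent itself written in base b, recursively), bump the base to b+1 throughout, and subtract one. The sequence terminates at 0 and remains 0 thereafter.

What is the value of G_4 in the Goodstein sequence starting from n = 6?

7

step 0: 6 = 2·3; sub 4 for 3: 2·4; = 8; G_1 = 8−1 = 7
step 1: 7 = 4 + 3; sub 5 for 4: 5 + 3; = 8; G_2 = 8−1 = 7
step 2: 7 = 5 + 2; sub 6 for 5: 6 + 2; = 8; G_3 = 8−1 = 7
step 3: 7 = 6 + 1; sub 7 for 6: 7 + 1; = 8; G_4 = 8−1 = 7
step 4: 7 = 7; sub 8 for 7: 8; = 8; G_5 = 8−1 = 7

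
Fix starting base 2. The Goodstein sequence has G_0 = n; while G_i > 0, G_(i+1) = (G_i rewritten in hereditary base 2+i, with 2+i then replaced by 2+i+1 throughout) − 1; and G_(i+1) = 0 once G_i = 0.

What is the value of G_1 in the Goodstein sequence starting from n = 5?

27

step 0: 5 = 2^2 + 1; sub 3 for 2: 3^3 + 1; = 28; G_1 = 28−1 = 27
step 1: 27 = 3^3; sub 4 for 3: 4^4; = 256; G_2 = 256−1 = 255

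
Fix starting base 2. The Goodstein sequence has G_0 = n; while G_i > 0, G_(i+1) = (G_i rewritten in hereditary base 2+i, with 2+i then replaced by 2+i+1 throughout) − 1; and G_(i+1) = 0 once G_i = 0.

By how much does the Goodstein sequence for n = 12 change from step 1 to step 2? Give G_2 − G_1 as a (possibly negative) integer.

958

step 0: 12 = 2^(2 + 1) + 2^2; sub 3 for 2: 3^(3 + 1) + 3^3; = 108; G_1 = 108−1 = 107
step 1: 107 = 3^(3 + 1) + 2·3^2 + 2·3 + 2; sub 4 for 3: 4^(4 + 1) + 2·4^2 + 2·4 + 2; = 1066; G_2 = 1066−1 = 1065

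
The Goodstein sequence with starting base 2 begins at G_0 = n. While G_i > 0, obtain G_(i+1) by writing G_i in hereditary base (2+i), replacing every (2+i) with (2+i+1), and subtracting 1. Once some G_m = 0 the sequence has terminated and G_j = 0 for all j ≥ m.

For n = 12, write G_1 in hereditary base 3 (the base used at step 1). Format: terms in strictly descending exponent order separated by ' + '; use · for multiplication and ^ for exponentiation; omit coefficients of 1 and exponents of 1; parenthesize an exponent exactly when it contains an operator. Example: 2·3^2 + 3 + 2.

3^(3 + 1) + 2·3^2 + 2·3 + 2

[0] 12 ≡ 2^(2 + 1) + 2^2 (base 2). Lift 3: 108. −1: 107.
[1] 107 ≡ 3^(3 + 1) + 2·3^2 + 2·3 + 2 (base 3). Lift 4: 1066. −1: 1065.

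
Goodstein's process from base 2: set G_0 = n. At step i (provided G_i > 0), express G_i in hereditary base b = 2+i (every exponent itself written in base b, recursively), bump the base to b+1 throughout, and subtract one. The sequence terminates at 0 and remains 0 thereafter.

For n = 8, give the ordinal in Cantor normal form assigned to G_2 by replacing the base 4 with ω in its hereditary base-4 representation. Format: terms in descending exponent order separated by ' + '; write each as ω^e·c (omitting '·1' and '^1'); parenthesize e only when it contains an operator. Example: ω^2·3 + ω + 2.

G_0 = 8. HB_2(8) = 2^(2 + 1). Bump = 81. G_1 = 80.
G_1 = 80. HB_3(80) = 2·3^3 + 2·3^2 + 2·3 + 2. Bump = 554. G_2 = 553.

ω^ω·2 + ω^2·2 + ω·2 + 1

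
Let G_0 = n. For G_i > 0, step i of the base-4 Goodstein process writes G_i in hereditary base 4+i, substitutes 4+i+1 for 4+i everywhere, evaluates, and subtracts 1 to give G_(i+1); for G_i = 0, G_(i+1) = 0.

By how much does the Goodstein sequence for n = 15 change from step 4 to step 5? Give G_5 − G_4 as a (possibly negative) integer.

1

(0) 15|_4 = 3·4 + 3 ↦ 3·5 + 3|_5 = 18 ⇒ 17
(1) 17|_5 = 3·5 + 2 ↦ 3·6 + 2|_6 = 20 ⇒ 19
(2) 19|_6 = 3·6 + 1 ↦ 3·7 + 1|_7 = 22 ⇒ 21
(3) 21|_7 = 3·7 ↦ 3·8|_8 = 24 ⇒ 23
(4) 23|_8 = 2·8 + 7 ↦ 2·9 + 7|_9 = 25 ⇒ 24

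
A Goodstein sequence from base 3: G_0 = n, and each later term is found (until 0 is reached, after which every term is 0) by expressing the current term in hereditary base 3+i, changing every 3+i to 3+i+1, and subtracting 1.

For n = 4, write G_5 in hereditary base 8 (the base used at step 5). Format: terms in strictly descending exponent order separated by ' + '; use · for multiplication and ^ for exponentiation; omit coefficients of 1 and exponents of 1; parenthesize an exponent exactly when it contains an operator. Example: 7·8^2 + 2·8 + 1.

i=0: 4 = 3 + 1 (b=3); 3→4: 4 + 1 = 5; 5−1 = 4
i=1: 4 = 4 (b=4); 4→5: 5 = 5; 5−1 = 4
i=2: 4 = 4 (b=5); 5→6: 4 = 4; 4−1 = 3
i=3: 3 = 3 (b=6); 6→7: 3 = 3; 3−1 = 2
i=4: 2 = 2 (b=7); 7→8: 2 = 2; 2−1 = 1
i=5: 1 = 1 (b=8); 8→9: 1 = 1; 1−1 = 0

1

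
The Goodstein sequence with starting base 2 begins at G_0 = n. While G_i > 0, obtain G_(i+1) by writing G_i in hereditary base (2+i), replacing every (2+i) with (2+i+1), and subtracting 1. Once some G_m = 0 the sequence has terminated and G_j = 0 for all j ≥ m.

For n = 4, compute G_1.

i=0: 4 = 2^2 (b=2); 2→3: 3^3 = 27; 27−1 = 26
i=1: 26 = 2·3^2 + 2·3 + 2 (b=3); 3→4: 2·4^2 + 2·4 + 2 = 42; 42−1 = 41

26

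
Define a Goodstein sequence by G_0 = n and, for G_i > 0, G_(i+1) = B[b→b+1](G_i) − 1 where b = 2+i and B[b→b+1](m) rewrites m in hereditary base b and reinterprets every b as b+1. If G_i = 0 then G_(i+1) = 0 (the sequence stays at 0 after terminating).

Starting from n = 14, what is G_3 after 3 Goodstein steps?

18750

step 0: 14 = 2^(2 + 1) + 2^2 + 2; sub 3 for 2: 3^(3 + 1) + 3^3 + 3; = 111; G_1 = 111−1 = 110
step 1: 110 = 3^(3 + 1) + 3^3 + 2; sub 4 for 3: 4^(4 + 1) + 4^4 + 2; = 1282; G_2 = 1282−1 = 1281
step 2: 1281 = 4^(4 + 1) + 4^4 + 1; sub 5 for 4: 5^(5 + 1) + 5^5 + 1; = 18751; G_3 = 18751−1 = 18750
step 3: 18750 = 5^(5 + 1) + 5^5; sub 6 for 5: 6^(6 + 1) + 6^6; = 326592; G_4 = 326592−1 = 326591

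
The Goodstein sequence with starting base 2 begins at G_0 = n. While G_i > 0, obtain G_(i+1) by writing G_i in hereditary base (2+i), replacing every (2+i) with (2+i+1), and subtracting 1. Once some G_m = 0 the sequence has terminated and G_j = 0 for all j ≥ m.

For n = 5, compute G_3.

467

step 0: 5 = 2^2 + 1; sub 3 for 2: 3^3 + 1; = 28; G_1 = 28−1 = 27
step 1: 27 = 3^3; sub 4 for 3: 4^4; = 256; G_2 = 256−1 = 255
step 2: 255 = 3·4^3 + 3·4^2 + 3·4 + 3; sub 5 for 4: 3·5^3 + 3·5^2 + 3·5 + 3; = 468; G_3 = 468−1 = 467
step 3: 467 = 3·5^3 + 3·5^2 + 3·5 + 2; sub 6 for 5: 3·6^3 + 3·6^2 + 3·6 + 2; = 776; G_4 = 776−1 = 775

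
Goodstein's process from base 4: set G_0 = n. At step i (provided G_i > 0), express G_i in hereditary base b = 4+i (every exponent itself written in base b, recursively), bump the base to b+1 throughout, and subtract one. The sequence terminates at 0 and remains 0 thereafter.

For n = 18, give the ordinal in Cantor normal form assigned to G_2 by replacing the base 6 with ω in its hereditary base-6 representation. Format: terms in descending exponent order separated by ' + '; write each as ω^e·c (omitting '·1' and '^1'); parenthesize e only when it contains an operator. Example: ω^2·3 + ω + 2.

ω^2

G_0=18  [base 4] 4^2 + 2  →[4↦5]→  5^2 + 2 = 27  −1 ⇒ G_1=26
G_1=26  [base 5] 5^2 + 1  →[5↦6]→  6^2 + 1 = 37  −1 ⇒ G_2=36
G_2=36  [base 6] 6^2  →[6↦7]→  7^2 = 49  −1 ⇒ G_3=48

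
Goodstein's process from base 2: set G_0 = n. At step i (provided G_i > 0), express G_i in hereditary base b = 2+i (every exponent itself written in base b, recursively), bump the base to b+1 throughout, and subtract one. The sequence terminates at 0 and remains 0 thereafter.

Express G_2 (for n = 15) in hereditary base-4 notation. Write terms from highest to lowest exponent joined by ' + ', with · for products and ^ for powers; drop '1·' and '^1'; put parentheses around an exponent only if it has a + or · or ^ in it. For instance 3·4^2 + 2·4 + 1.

4^(4 + 1) + 4^4 + 3

G_0=15  [base 2] 2^(2 + 1) + 2^2 + 2 + 1  →[2↦3]→  3^(3 + 1) + 3^3 + 3 + 1 = 112  −1 ⇒ G_1=111
G_1=111  [base 3] 3^(3 + 1) + 3^3 + 3  →[3↦4]→  4^(4 + 1) + 4^4 + 4 = 1284  −1 ⇒ G_2=1283
G_2=1283  [base 4] 4^(4 + 1) + 4^4 + 3  →[4↦5]→  5^(5 + 1) + 5^5 + 3 = 18753  −1 ⇒ G_3=18752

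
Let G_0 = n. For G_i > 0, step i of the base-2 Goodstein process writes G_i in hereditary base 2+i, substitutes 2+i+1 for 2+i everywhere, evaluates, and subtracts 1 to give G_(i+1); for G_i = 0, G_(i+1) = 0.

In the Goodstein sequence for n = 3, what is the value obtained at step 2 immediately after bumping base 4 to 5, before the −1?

3

G_0=3  [base 2] 2 + 1  →[2↦3]→  3 + 1 = 4  −1 ⇒ G_1=3
G_1=3  [base 3] 3  →[3↦4]→  4 = 4  −1 ⇒ G_2=3
G_2=3  [base 4] 3  →[4↦5]→  3 = 3  −1 ⇒ G_3=2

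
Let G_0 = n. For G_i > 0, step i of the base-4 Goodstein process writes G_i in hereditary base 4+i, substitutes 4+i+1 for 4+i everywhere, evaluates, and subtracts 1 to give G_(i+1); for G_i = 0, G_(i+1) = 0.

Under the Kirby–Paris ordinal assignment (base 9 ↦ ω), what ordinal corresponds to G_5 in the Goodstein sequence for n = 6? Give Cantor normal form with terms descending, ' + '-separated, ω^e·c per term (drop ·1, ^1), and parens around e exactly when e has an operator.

4

G_0 = 6. HB_4(6) = 4 + 2. Bump = 7. G_1 = 6.
G_1 = 6. HB_5(6) = 5 + 1. Bump = 7. G_2 = 6.
G_2 = 6. HB_6(6) = 6. Bump = 7. G_3 = 6.
G_3 = 6. HB_7(6) = 6. Bump = 6. G_4 = 5.
G_4 = 5. HB_8(5) = 5. Bump = 5. G_5 = 4.
G_5 = 4. HB_9(4) = 4. Bump = 4. G_6 = 3.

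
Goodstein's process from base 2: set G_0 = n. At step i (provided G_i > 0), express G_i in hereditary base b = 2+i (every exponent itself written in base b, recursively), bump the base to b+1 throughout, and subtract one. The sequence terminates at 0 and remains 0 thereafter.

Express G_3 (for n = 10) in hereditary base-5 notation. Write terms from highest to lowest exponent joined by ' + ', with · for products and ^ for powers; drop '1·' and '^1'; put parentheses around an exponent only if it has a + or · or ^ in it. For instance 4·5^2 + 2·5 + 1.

5^(5 + 1)

base 2: 10 = 2^(2 + 1) + 2; at 3: 3^(3 + 1) + 3 = 84; next = 83
base 3: 83 = 3^(3 + 1) + 2; at 4: 4^(4 + 1) + 2 = 1026; next = 1025
base 4: 1025 = 4^(4 + 1) + 1; at 5: 5^(5 + 1) + 1 = 15626; next = 15625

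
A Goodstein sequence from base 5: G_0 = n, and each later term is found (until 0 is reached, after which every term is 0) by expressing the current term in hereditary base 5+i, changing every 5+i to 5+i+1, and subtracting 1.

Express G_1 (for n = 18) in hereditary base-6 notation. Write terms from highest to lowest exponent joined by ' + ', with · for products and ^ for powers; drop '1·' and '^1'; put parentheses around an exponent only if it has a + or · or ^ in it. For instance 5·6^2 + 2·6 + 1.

3·6 + 2

step 0: 18 = 3·5 + 3; sub 6 for 5: 3·6 + 3; = 21; G_1 = 21−1 = 20
step 1: 20 = 3·6 + 2; sub 7 for 6: 3·7 + 2; = 23; G_2 = 23−1 = 22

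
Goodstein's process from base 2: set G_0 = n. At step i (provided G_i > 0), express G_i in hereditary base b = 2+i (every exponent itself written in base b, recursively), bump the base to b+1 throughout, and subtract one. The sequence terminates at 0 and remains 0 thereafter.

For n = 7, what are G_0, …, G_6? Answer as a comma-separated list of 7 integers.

7, 30, 259, 3127, 46657, 823543, 16777215

G_0=7  [base 2] 2^2 + 2 + 1  →[2↦3]→  3^3 + 3 + 1 = 31  −1 ⇒ G_1=30
G_1=30  [base 3] 3^3 + 3  →[3↦4]→  4^4 + 4 = 260  −1 ⇒ G_2=259
G_2=259  [base 4] 4^4 + 3  →[4↦5]→  5^5 + 3 = 3128  −1 ⇒ G_3=3127
G_3=3127  [base 5] 5^5 + 2  →[5↦6]→  6^6 + 2 = 46658  −1 ⇒ G_4=46657
G_4=46657  [base 6] 6^6 + 1  →[6↦7]→  7^7 + 1 = 823544  −1 ⇒ G_5=823543
G_5=823543  [base 7] 7^7  →[7↦8]→  8^8 = 16777216  −1 ⇒ G_6=16777215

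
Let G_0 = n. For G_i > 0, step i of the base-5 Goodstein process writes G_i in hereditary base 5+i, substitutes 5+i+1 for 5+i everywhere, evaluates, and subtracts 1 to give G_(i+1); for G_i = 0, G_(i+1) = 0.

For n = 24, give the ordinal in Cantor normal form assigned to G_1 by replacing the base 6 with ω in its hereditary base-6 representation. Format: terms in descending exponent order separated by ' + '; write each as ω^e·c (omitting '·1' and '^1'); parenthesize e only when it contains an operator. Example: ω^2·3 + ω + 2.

G_0 = 24. HB_5(24) = 4·5 + 4. Bump = 28. G_1 = 27.
G_1 = 27. HB_6(27) = 4·6 + 3. Bump = 31. G_2 = 30.

ω·4 + 3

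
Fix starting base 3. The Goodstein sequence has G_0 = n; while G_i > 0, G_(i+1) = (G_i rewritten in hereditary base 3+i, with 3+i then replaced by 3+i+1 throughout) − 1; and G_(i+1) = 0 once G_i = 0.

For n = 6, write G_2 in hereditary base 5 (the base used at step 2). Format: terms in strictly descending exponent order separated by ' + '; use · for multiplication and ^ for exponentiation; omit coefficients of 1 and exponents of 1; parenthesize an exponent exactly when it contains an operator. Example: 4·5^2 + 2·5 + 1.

5 + 2

base 3: 6 = 2·3; at 4: 2·4 = 8; next = 7
base 4: 7 = 4 + 3; at 5: 5 + 3 = 8; next = 7
base 5: 7 = 5 + 2; at 6: 6 + 2 = 8; next = 7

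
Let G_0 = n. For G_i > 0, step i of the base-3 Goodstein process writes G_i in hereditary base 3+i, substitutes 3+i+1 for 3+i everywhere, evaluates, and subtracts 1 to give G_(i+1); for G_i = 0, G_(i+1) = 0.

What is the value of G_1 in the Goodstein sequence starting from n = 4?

[0] 4 ≡ 3 + 1 (base 3). Lift 4: 5. −1: 4.
[1] 4 ≡ 4 (base 4). Lift 5: 5. −1: 4.

4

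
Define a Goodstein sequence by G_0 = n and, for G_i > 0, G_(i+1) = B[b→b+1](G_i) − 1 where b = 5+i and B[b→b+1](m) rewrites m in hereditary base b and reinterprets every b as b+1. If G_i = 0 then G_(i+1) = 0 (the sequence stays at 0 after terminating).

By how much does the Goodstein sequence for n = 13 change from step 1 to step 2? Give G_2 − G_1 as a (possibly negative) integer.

base 5: 13 = 2·5 + 3; at 6: 2·6 + 3 = 15; next = 14
base 6: 14 = 2·6 + 2; at 7: 2·7 + 2 = 16; next = 15

1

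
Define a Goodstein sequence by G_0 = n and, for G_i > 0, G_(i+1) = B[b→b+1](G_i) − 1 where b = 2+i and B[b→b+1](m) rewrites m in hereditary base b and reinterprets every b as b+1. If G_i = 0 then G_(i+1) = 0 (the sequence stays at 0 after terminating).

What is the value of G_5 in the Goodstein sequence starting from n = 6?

G_0=6  [base 2] 2^2 + 2  →[2↦3]→  3^3 + 3 = 30  −1 ⇒ G_1=29
G_1=29  [base 3] 3^3 + 2  →[3↦4]→  4^4 + 2 = 258  −1 ⇒ G_2=257
G_2=257  [base 4] 4^4 + 1  →[4↦5]→  5^5 + 1 = 3126  −1 ⇒ G_3=3125
G_3=3125  [base 5] 5^5  →[5↦6]→  6^6 = 46656  −1 ⇒ G_4=46655
G_4=46655  [base 6] 5·6^5 + 5·6^4 + 5·6^3 + 5·6^2 + 5·6 + 5  →[6↦7]→  5·7^5 + 5·7^4 + 5·7^3 + 5·7^2 + 5·7 + 5 = 98040  −1 ⇒ G_5=98039

98039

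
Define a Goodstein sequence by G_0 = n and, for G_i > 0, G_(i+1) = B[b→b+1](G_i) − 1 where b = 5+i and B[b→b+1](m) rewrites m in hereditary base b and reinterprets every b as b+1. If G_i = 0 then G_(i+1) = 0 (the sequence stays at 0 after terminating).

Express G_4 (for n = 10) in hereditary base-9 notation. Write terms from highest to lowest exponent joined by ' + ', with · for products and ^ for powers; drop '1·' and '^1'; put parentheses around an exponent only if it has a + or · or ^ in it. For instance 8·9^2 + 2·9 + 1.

9 + 2

10 —HB5→ 2·5 —bump→ 2·6 = 12 —(−1)→ 11
11 —HB6→ 6 + 5 —bump→ 7 + 5 = 12 —(−1)→ 11
11 —HB7→ 7 + 4 —bump→ 8 + 4 = 12 —(−1)→ 11
11 —HB8→ 8 + 3 —bump→ 9 + 3 = 12 —(−1)→ 11
11 —HB9→ 9 + 2 —bump→ 10 + 2 = 12 —(−1)→ 11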